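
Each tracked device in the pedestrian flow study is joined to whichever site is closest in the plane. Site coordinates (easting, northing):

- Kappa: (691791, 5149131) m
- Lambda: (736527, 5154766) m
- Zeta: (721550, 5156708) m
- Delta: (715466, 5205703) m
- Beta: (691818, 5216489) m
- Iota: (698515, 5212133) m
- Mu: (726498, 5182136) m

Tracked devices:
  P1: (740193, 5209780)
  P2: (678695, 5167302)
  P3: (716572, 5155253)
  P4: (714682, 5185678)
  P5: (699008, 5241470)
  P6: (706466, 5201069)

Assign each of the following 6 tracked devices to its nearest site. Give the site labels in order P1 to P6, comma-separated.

Delta, Kappa, Zeta, Mu, Beta, Delta

P1 → Delta (d²=628046458.00)
P2 → Kappa (d²=501690457.00)
P3 → Zeta (d²=26897509.00)
P4 → Mu (d²=152163620.00)
P5 → Beta (d²=675746461.00)
P6 → Delta (d²=102473956.00)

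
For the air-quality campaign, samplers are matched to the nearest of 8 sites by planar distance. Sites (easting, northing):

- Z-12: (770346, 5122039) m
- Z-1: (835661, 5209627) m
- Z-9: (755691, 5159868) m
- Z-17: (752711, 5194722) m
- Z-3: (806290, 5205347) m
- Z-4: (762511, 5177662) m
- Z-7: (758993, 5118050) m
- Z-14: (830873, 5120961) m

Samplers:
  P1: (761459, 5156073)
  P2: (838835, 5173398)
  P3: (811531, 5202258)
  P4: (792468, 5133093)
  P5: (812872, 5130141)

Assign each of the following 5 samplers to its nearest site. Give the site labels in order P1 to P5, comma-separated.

Z-9, Z-1, Z-3, Z-12, Z-14

P1 → Z-9 (d²=47671849.00)
P2 → Z-1 (d²=1322614717.00)
P3 → Z-3 (d²=37010002.00)
P4 → Z-12 (d²=611573800.00)
P5 → Z-14 (d²=408308401.00)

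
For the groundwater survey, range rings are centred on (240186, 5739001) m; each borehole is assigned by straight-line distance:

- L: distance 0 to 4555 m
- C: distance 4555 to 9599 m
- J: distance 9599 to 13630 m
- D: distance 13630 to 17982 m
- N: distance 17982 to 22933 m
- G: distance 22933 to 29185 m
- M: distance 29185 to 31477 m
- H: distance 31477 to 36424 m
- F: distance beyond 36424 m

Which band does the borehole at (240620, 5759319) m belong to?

N

Distance = √((240620−240186)² + (5759319−5739001)²) = √(188356.000 + 412821124.000) = 20322.635 m.
17982 ≤ 20322.635 < 22933 → N.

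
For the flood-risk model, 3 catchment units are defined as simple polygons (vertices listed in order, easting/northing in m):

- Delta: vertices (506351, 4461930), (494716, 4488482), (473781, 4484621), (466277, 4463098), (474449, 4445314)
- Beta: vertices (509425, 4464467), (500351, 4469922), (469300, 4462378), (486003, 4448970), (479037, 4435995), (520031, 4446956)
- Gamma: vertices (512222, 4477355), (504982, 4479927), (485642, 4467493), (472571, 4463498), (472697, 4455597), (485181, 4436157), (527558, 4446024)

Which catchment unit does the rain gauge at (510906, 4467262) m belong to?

Gamma

Cast a ray rightward from (510906, 4467262). For each polygon, the edges (by vertex number in listed order) whose endpoints lie on opposite sides of northing = 4467262, where each meets that height, and whether that is right or left of the point:
Delta: 1–2 at easting≈504014.5 (left), 3–4 at easting≈467728.8 (left) → 0 crossings.
Beta: 1–2 at easting≈504775.7 (left), 2–3 at easting≈489402.5 (left) → 0 crossings.
Gamma: 3–4 at easting≈484886.2 (left), 7–1 at easting≈517162.4 (right) → 1 crossing.
Only Gamma has an odd count, so the point is inside Gamma.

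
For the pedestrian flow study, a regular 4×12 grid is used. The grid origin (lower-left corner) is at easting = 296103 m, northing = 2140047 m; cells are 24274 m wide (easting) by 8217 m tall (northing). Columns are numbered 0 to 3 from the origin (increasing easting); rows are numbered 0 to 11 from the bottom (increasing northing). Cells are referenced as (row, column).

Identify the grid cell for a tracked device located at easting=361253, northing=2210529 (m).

(8, 2)

Column index: ⌊(361253 − 296103) / 24274⌋ = ⌊2.684⌋ = 2
Row offset from origin: ⌊(2210529 − 2140047) / 8217⌋ = ⌊8.578⌋ = 8 → row 8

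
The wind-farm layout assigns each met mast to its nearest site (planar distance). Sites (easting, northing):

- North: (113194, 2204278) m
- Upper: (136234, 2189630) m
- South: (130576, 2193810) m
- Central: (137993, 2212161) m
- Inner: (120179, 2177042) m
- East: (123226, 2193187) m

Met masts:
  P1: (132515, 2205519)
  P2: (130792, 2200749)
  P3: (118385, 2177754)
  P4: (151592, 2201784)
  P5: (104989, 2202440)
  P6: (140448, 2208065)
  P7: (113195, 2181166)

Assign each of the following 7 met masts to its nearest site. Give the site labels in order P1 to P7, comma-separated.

P1 → Central (d²=74124648.00)
P2 → South (d²=48196377.00)
P3 → Inner (d²=3725380.00)
P4 → Central (d²=292614930.00)
P5 → North (d²=70700269.00)
P6 → Central (d²=22804241.00)
P7 → Inner (d²=65783632.00)

Central, South, Inner, Central, North, Central, Inner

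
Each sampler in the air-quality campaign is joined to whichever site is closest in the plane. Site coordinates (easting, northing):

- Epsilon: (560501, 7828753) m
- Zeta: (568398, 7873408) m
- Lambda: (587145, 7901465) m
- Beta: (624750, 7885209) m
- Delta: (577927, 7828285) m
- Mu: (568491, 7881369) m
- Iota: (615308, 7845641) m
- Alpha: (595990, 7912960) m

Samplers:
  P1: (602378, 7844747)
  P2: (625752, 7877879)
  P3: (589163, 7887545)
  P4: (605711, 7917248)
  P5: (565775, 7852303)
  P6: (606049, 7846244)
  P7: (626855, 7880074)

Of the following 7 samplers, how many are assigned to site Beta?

2

P1 → Iota
P2 → Beta
P3 → Lambda
P4 → Alpha
P5 → Zeta
P6 → Iota
P7 → Beta
2 of the 7 go to Beta.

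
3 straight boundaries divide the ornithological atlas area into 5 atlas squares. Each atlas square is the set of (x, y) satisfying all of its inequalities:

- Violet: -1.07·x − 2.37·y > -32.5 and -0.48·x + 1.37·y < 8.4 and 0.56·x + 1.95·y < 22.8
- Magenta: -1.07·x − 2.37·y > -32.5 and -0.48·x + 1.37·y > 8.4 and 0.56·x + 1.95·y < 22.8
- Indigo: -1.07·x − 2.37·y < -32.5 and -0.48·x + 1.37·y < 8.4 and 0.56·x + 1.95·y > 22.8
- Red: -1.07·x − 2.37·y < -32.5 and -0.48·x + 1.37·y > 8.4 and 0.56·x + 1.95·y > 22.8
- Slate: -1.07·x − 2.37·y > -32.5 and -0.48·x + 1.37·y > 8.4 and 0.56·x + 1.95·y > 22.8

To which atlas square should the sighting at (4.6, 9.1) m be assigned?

Magenta

-1.07·4.6 − 2.37·9.1 = -26.489, which is > -32.5
-0.48·4.6 + 1.37·9.1 = 10.259, which is > 8.4
0.56·4.6 + 1.95·9.1 = 20.321, which is < 22.8
This sign pattern matches Magenta.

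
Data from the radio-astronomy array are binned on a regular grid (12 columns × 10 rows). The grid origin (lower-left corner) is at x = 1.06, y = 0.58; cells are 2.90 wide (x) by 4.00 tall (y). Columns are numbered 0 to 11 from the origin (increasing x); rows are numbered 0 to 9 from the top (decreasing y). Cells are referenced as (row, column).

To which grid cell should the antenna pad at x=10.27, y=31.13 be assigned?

(2, 3)

Column index: ⌊(10.27 − 1.06) / 2.90⌋ = ⌊3.176⌋ = 3
Row offset from origin: ⌊(31.13 − 0.58) / 4.00⌋ = ⌊7.638⌋ = 7 → row 2 (counted from top)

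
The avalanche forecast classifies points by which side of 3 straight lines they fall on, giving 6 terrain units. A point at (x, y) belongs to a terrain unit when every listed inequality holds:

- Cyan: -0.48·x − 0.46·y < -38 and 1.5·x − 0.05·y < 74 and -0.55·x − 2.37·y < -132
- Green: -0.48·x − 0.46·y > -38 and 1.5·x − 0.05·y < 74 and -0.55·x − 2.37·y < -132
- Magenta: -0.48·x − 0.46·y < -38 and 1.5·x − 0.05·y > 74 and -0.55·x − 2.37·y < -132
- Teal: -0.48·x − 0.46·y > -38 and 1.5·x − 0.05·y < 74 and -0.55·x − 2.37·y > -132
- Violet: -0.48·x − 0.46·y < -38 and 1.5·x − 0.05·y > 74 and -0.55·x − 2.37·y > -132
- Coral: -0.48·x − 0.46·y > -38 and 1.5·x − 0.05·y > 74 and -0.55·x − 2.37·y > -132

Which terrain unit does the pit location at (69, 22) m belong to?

Violet

-0.48·69 − 0.46·22 = -43.240, which is < -38
1.5·69 − 0.05·22 = 102.400, which is > 74
-0.55·69 − 2.37·22 = -90.090, which is > -132
This sign pattern matches Violet.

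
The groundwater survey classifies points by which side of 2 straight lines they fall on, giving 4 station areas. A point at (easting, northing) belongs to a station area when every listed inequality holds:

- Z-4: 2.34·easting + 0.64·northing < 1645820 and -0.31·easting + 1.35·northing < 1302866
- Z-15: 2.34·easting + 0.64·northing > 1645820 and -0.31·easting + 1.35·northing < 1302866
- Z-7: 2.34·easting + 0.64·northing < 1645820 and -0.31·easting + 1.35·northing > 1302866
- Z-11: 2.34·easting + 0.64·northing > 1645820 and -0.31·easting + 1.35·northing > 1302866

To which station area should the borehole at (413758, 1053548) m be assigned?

Z-4

2.34·413758 + 0.64·1053548 = 1642464.440, which is < 1645820
-0.31·413758 + 1.35·1053548 = 1294024.820, which is < 1302866
This sign pattern matches Z-4.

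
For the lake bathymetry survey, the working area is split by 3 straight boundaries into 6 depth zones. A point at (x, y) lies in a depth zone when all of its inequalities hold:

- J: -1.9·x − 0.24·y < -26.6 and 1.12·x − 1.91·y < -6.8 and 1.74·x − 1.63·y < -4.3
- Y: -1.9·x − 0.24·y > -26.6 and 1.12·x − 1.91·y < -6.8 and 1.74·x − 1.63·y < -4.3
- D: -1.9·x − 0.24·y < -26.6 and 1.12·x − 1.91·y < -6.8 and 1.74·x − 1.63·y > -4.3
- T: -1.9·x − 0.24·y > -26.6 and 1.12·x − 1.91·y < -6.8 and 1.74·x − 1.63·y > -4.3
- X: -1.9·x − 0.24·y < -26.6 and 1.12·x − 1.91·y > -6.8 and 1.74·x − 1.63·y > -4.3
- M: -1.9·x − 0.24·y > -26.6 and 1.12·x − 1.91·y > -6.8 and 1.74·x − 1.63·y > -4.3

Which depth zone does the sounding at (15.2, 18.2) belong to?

-1.9·15.2 − 0.24·18.2 = -33.248, which is < -26.6
1.12·15.2 − 1.91·18.2 = -17.738, which is < -6.8
1.74·15.2 − 1.63·18.2 = -3.218, which is > -4.3
This sign pattern matches D.

D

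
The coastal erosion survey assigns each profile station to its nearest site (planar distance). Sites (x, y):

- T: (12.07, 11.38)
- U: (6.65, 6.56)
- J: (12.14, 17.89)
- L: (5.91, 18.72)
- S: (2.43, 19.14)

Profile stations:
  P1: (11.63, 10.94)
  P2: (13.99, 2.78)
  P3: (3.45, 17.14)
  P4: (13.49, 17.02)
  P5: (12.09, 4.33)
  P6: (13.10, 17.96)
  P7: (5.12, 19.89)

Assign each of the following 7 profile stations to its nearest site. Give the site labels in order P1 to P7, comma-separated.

P1 → T (d²=0.39)
P2 → U (d²=68.16)
P3 → S (d²=5.04)
P4 → J (d²=2.58)
P5 → U (d²=34.57)
P6 → J (d²=0.93)
P7 → L (d²=1.99)

T, U, S, J, U, J, L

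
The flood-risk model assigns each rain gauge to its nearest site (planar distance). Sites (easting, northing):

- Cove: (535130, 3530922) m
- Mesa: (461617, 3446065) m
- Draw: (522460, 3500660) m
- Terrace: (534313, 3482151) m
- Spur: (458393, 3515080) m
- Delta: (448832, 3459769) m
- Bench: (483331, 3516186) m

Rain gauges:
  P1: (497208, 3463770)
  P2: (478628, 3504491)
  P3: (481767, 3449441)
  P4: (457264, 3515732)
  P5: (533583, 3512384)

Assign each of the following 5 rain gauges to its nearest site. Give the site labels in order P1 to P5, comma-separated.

P1 → Mesa (d²=1580186306.00)
P2 → Bench (d²=158891234.00)
P3 → Mesa (d²=417419876.00)
P4 → Spur (d²=1699745.00)
P5 → Draw (d²=261173305.00)

Mesa, Bench, Mesa, Spur, Draw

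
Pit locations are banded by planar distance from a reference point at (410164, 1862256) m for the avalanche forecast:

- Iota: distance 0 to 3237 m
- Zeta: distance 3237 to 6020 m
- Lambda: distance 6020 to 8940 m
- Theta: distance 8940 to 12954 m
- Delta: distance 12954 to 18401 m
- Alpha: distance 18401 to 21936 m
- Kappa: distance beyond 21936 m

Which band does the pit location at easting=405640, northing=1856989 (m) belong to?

Lambda

Distance = √((405640−410164)² + (1856989−1862256)²) = √(20466576.000 + 27741289.000) = 6943.188 m.
6020 ≤ 6943.188 < 8940 → Lambda.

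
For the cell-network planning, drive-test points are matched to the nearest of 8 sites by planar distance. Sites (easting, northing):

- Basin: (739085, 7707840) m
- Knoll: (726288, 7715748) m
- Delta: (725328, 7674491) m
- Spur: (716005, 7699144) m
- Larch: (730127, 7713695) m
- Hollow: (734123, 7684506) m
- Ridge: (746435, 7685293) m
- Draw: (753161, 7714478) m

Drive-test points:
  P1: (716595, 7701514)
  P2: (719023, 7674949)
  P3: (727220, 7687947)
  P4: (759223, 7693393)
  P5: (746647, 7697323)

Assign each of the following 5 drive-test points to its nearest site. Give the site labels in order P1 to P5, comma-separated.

Spur, Delta, Hollow, Ridge, Ridge

P1 → Spur (d²=5965000.00)
P2 → Delta (d²=39962789.00)
P3 → Hollow (d²=59491890.00)
P4 → Ridge (d²=229142944.00)
P5 → Ridge (d²=144765844.00)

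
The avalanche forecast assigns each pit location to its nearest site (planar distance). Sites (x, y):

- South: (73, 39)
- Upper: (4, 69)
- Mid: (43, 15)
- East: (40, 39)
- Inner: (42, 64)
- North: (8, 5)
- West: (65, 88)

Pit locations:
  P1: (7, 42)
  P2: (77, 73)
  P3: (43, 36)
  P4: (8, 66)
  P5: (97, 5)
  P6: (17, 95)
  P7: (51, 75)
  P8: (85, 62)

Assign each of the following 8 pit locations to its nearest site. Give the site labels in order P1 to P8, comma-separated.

P1 → Upper (d²=738.00)
P2 → West (d²=369.00)
P3 → East (d²=18.00)
P4 → Upper (d²=25.00)
P5 → South (d²=1732.00)
P6 → Upper (d²=845.00)
P7 → Inner (d²=202.00)
P8 → South (d²=673.00)

Upper, West, East, Upper, South, Upper, Inner, South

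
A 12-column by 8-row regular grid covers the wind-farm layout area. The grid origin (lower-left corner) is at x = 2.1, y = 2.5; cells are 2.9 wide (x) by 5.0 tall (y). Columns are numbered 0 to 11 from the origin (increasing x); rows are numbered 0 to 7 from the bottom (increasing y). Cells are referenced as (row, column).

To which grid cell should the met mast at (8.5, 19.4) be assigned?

Column index: ⌊(8.5 − 2.1) / 2.9⌋ = ⌊2.207⌋ = 2
Row offset from origin: ⌊(19.4 − 2.5) / 5.0⌋ = ⌊3.380⌋ = 3 → row 3

(3, 2)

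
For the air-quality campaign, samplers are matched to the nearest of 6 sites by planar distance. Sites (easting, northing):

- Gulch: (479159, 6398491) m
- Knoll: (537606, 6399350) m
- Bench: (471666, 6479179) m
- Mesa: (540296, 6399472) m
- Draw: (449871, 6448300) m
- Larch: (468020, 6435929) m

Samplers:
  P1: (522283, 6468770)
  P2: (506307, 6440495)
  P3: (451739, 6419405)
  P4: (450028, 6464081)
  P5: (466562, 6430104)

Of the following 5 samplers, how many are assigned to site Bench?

P1 → Bench
P2 → Larch
P3 → Larch
P4 → Draw
P5 → Larch
1 of the 5 goes to Bench.

1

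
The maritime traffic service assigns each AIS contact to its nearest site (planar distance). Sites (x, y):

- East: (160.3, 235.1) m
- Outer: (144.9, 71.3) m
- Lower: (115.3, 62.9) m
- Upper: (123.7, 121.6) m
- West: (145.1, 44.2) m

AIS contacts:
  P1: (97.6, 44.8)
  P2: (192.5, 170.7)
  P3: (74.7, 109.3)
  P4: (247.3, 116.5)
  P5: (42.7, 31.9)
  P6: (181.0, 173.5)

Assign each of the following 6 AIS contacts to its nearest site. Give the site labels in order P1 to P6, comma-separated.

P1 → Lower (d²=640.90)
P2 → East (d²=5184.20)
P3 → Upper (d²=2552.29)
P4 → Outer (d²=12528.80)
P5 → Lower (d²=6231.76)
P6 → East (d²=4223.05)

Lower, East, Upper, Outer, Lower, East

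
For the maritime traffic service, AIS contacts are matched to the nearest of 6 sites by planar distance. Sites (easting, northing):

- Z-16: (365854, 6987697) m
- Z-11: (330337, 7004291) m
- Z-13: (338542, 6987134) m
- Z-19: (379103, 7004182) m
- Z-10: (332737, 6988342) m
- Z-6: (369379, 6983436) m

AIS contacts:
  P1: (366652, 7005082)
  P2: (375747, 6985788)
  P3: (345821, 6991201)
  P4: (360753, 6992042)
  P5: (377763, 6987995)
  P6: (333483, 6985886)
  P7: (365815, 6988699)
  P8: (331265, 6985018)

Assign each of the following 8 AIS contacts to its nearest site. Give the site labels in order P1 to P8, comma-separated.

Z-19, Z-6, Z-13, Z-16, Z-6, Z-10, Z-16, Z-10

P1 → Z-19 (d²=155837401.00)
P2 → Z-6 (d²=46083328.00)
P3 → Z-13 (d²=69524330.00)
P4 → Z-16 (d²=44899226.00)
P5 → Z-6 (d²=91075937.00)
P6 → Z-10 (d²=6588452.00)
P7 → Z-16 (d²=1005525.00)
P8 → Z-10 (d²=13215760.00)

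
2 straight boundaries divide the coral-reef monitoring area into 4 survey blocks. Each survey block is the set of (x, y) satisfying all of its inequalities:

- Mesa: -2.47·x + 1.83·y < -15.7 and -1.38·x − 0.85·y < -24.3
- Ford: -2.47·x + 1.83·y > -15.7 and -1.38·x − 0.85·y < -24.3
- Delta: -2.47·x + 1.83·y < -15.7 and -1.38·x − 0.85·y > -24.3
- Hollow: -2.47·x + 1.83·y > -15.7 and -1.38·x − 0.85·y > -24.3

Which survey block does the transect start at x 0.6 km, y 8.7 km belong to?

Hollow

-2.47·0.6 + 1.83·8.7 = 14.439, which is > -15.7
-1.38·0.6 − 0.85·8.7 = -8.223, which is > -24.3
This sign pattern matches Hollow.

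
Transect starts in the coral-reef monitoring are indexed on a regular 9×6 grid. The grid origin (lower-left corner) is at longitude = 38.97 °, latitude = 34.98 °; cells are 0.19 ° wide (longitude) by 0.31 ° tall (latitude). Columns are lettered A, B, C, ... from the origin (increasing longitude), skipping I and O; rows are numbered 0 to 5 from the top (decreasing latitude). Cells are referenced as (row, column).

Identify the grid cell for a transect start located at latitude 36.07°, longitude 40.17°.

(2, G)

Column index: ⌊(40.17 − 38.97) / 0.19⌋ = ⌊6.316⌋ = 6 → column G
Row offset from origin: ⌊(36.07 − 34.98) / 0.31⌋ = ⌊3.516⌋ = 3 → row 2 (counted from top)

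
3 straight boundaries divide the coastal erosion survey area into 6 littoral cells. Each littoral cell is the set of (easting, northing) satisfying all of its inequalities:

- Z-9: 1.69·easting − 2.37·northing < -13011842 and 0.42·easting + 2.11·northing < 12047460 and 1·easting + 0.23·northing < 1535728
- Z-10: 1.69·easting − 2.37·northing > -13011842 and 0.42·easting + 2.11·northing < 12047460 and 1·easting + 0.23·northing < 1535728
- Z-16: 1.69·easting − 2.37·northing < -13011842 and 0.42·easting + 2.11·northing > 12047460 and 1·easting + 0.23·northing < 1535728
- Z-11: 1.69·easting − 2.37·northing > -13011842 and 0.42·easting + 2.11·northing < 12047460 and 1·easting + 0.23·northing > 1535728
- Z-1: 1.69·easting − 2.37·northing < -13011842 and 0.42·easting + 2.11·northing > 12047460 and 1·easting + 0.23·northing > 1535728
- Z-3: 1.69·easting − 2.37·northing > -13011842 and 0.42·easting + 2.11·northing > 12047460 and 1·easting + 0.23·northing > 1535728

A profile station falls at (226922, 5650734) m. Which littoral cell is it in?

Z-10

1.69·226922 − 2.37·5650734 = -13008741.400, which is > -13011842
0.42·226922 + 2.11·5650734 = 12018355.980, which is < 12047460
1·226922 + 0.23·5650734 = 1526590.820, which is < 1535728
This sign pattern matches Z-10.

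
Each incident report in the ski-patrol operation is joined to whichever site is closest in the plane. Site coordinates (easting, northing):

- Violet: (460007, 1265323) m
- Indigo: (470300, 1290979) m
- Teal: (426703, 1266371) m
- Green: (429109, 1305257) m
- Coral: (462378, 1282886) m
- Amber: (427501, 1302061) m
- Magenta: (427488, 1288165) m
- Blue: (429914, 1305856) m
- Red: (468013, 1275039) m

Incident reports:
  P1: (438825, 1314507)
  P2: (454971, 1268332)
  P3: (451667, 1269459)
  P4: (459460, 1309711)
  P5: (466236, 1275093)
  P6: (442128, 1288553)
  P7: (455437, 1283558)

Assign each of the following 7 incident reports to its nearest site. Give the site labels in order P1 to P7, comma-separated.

P1 → Blue (d²=154245722.00)
P2 → Violet (d²=34415377.00)
P3 → Violet (d²=86662096.00)
P4 → Indigo (d²=468393424.00)
P5 → Red (d²=3160645.00)
P6 → Magenta (d²=214480144.00)
P7 → Coral (d²=48629065.00)

Blue, Violet, Violet, Indigo, Red, Magenta, Coral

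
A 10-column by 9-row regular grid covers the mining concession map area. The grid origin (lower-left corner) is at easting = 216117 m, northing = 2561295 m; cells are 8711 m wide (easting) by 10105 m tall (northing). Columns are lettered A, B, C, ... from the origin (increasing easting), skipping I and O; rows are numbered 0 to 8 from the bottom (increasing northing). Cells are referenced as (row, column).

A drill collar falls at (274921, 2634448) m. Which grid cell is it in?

Column index: ⌊(274921 − 216117) / 8711⌋ = ⌊6.751⌋ = 6 → column G
Row offset from origin: ⌊(2634448 − 2561295) / 10105⌋ = ⌊7.239⌋ = 7 → row 7

(7, G)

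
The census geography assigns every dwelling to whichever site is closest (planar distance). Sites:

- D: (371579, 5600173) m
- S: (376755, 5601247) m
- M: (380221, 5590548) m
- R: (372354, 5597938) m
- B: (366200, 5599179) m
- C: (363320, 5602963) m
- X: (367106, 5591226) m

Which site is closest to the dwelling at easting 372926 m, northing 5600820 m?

Squared distances to each site:
D: 2233018.000; S: 14843570.000; M: 158731009.000; R: 8633108.000; B: 47931957.000; C: 96867685.000; X: 125917236.000.
Minimum at D.

D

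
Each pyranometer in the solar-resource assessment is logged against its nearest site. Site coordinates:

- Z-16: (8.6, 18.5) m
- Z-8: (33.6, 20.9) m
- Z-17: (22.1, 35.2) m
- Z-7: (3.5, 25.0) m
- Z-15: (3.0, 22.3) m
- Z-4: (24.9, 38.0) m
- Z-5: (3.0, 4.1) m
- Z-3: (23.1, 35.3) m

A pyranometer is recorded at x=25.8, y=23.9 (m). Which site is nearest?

Squared distances to each site:
Z-16: 325.000; Z-8: 69.840; Z-17: 141.380; Z-7: 498.500; Z-15: 522.400; Z-4: 199.620; Z-5: 911.880; Z-3: 137.250.
Minimum at Z-8.

Z-8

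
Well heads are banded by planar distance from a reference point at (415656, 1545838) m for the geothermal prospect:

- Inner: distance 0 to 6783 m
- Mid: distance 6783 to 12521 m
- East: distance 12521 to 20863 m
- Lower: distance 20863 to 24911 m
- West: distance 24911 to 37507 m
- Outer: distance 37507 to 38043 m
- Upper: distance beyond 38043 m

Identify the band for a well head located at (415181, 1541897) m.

Inner

Distance = √((415181−415656)² + (1541897−1545838)²) = √(225625.000 + 15531481.000) = 3969.522 m.
0 ≤ 3969.522 < 6783 → Inner.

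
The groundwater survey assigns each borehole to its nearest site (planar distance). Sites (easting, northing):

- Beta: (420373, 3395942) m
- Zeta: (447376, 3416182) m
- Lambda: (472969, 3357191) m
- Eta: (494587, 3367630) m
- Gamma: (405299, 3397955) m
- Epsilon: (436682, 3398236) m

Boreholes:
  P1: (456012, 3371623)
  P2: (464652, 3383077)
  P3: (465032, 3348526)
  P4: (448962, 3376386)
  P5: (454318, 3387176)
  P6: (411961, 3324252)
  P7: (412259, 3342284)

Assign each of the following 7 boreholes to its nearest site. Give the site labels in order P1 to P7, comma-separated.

Lambda, Lambda, Lambda, Epsilon, Epsilon, Lambda, Beta

P1 → Lambda (d²=495822473.00)
P2 → Lambda (d²=739257485.00)
P3 → Lambda (d²=138078194.00)
P4 → Epsilon (d²=628220900.00)
P5 → Epsilon (d²=433352096.00)
P6 → Lambda (d²=4806953785.00)
P7 → Beta (d²=2945017960.00)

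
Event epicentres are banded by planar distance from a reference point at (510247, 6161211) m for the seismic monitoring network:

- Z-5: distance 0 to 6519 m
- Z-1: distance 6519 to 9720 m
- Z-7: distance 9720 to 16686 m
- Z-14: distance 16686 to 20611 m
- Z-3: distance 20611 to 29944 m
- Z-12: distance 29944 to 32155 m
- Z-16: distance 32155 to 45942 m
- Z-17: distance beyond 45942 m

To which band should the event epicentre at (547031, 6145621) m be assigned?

Z-16

Distance = √((547031−510247)² + (6145621−6161211)²) = √(1353062656.000 + 243048100.000) = 39951.355 m.
32155 ≤ 39951.355 < 45942 → Z-16.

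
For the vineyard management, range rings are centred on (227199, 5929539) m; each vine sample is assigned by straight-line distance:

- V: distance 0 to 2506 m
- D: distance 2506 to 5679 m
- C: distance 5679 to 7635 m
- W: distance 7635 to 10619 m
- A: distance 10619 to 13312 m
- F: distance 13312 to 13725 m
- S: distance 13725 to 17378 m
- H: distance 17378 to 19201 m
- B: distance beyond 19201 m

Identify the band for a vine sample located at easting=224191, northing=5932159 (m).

D

Distance = √((224191−227199)² + (5932159−5929539)²) = √(9048064.000 + 6864400.000) = 3989.043 m.
2506 ≤ 3989.043 < 5679 → D.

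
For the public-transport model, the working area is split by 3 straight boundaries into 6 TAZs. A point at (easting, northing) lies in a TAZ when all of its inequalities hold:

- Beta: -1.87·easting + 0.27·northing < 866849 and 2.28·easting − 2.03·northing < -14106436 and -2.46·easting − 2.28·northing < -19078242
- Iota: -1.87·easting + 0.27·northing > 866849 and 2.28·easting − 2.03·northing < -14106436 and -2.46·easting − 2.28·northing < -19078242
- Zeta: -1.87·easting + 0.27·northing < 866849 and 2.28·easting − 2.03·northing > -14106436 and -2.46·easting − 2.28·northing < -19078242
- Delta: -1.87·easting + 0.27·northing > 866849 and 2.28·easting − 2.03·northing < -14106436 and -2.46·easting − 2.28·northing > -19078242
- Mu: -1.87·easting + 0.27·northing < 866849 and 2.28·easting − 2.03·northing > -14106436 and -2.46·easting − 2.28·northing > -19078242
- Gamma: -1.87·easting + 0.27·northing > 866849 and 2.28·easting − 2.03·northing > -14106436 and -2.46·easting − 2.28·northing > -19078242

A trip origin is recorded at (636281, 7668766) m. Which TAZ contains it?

Delta

-1.87·636281 + 0.27·7668766 = 880721.350, which is > 866849
2.28·636281 − 2.03·7668766 = -14116874.300, which is < -14106436
-2.46·636281 − 2.28·7668766 = -19050037.740, which is > -19078242
This sign pattern matches Delta.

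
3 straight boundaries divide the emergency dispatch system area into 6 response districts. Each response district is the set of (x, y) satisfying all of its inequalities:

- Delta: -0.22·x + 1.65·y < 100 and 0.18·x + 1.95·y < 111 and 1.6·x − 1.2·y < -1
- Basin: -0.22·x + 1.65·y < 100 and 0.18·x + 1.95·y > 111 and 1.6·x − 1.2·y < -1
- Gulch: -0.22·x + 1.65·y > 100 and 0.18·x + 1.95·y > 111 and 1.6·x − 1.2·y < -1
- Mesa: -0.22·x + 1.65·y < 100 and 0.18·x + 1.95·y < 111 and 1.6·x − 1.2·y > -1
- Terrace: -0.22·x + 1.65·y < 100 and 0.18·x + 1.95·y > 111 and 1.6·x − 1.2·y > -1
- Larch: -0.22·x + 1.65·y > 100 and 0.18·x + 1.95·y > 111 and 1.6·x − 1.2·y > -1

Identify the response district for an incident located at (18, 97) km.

Gulch

-0.22·18 + 1.65·97 = 156.090, which is > 100
0.18·18 + 1.95·97 = 192.390, which is > 111
1.6·18 − 1.2·97 = -87.600, which is < -1
This sign pattern matches Gulch.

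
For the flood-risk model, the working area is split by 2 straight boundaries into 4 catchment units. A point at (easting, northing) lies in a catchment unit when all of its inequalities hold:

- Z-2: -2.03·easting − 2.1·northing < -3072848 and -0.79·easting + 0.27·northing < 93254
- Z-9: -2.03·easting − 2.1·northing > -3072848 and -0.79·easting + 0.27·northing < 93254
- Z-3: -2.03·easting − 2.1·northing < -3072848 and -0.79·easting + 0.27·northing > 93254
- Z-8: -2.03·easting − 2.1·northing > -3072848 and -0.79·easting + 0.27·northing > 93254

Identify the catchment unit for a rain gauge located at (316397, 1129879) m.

Z-9

-2.03·316397 − 2.1·1129879 = -3015031.810, which is > -3072848
-0.79·316397 + 0.27·1129879 = 55113.700, which is < 93254
This sign pattern matches Z-9.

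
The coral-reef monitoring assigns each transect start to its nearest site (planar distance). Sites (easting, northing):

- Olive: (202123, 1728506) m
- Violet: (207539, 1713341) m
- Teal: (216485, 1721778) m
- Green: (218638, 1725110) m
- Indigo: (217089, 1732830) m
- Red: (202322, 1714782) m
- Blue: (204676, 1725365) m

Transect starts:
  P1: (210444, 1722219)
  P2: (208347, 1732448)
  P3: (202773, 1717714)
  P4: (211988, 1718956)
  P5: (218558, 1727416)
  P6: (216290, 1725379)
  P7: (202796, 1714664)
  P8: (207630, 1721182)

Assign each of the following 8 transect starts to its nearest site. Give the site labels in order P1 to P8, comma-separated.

P1 → Teal (d²=36688162.00)
P2 → Olive (d²=54277540.00)
P3 → Red (d²=8800025.00)
P4 → Teal (d²=28186693.00)
P5 → Green (d²=5324036.00)
P6 → Green (d²=5585465.00)
P7 → Red (d²=238600.00)
P8 → Blue (d²=26223605.00)

Teal, Olive, Red, Teal, Green, Green, Red, Blue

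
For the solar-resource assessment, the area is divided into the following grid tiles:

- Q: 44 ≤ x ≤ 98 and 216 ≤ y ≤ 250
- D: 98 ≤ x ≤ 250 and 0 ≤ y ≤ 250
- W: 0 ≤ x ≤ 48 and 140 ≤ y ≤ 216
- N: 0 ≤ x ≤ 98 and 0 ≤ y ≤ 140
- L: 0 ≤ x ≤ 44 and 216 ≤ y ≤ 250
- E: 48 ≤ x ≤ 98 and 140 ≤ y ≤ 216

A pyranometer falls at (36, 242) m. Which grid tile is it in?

L

The point has x = 36 and y = 242.
Only L satisfies 0 ≤ x ≤ 44 and 216 ≤ y ≤ 250.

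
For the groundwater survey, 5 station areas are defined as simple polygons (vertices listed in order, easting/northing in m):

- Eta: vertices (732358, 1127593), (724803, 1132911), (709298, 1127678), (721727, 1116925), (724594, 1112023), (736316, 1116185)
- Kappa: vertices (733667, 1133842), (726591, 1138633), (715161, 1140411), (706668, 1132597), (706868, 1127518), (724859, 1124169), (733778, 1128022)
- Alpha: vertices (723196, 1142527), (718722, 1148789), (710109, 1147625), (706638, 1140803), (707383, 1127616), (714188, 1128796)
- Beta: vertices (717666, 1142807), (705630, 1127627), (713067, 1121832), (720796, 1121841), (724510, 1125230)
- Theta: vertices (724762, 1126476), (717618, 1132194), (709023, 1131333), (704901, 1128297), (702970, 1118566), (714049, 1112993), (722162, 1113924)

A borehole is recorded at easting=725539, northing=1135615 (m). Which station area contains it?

Cast a ray rightward from (725539, 1135615). For each polygon, the edges (by vertex number in listed order) whose endpoints lie on opposite sides of northing = 1135615, where each meets that height, and whether that is right or left of the point:
Eta: no edge straddles that height → 0 crossings.
Kappa: 1–2 at easting≈731048.4 (right), 3–4 at easting≈709948.3 (left) → 1 crossing.
Alpha: 4–5 at easting≈706931.1 (left), 6–1 at easting≈718661.5 (left) → 0 crossings.
Beta: 1–2 at easting≈711963.6 (left), 5–1 at easting≈720466.4 (left) → 0 crossings.
Theta: no edge straddles that height → 0 crossings.
Only Kappa has an odd count, so the point is inside Kappa.

Kappa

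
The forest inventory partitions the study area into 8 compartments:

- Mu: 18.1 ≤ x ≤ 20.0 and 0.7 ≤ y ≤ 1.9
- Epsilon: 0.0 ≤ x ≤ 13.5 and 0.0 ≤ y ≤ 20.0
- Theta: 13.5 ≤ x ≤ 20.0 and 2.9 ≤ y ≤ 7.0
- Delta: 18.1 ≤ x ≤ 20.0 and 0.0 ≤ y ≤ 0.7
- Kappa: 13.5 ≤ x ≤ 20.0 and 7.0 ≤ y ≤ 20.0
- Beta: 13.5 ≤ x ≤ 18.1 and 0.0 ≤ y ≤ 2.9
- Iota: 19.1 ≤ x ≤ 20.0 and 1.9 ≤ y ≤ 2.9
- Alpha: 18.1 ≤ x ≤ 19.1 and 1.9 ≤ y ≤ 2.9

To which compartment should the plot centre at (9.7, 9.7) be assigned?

Epsilon

The point has x = 9.7 and y = 9.7.
Only Epsilon satisfies 0.0 ≤ x ≤ 13.5 and 0.0 ≤ y ≤ 20.0.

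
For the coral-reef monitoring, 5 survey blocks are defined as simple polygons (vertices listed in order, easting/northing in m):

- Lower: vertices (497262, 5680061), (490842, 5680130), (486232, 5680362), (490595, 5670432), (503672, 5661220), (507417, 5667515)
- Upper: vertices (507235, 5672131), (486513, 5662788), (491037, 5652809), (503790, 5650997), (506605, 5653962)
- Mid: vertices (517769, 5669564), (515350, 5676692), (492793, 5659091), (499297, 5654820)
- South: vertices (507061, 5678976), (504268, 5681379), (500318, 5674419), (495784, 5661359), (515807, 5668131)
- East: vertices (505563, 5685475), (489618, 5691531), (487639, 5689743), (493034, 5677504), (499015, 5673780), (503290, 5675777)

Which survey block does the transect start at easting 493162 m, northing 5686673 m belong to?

Cast a ray rightward from (493162, 5686673). For each polygon, the edges (by vertex number in listed order) whose endpoints lie on opposite sides of northing = 5686673, where each meets that height, and whether that is right or left of the point:
Lower: no edge straddles that height → 0 crossings.
Upper: no edge straddles that height → 0 crossings.
Mid: no edge straddles that height → 0 crossings.
South: no edge straddles that height → 0 crossings.
East: 1–2 at easting≈502408.8 (right), 3–4 at easting≈488992.3 (left) → 1 crossing.
Only East has an odd count, so the point is inside East.

East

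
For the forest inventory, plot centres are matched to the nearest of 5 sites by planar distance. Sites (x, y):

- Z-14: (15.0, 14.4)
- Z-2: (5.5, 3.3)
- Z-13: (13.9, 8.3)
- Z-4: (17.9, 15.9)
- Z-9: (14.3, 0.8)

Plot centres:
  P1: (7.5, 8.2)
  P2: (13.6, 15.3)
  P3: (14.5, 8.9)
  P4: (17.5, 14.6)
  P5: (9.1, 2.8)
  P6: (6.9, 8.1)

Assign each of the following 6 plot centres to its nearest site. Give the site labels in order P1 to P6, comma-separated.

Z-2, Z-14, Z-13, Z-4, Z-2, Z-2

P1 → Z-2 (d²=28.01)
P2 → Z-14 (d²=2.77)
P3 → Z-13 (d²=0.72)
P4 → Z-4 (d²=1.85)
P5 → Z-2 (d²=13.21)
P6 → Z-2 (d²=25.00)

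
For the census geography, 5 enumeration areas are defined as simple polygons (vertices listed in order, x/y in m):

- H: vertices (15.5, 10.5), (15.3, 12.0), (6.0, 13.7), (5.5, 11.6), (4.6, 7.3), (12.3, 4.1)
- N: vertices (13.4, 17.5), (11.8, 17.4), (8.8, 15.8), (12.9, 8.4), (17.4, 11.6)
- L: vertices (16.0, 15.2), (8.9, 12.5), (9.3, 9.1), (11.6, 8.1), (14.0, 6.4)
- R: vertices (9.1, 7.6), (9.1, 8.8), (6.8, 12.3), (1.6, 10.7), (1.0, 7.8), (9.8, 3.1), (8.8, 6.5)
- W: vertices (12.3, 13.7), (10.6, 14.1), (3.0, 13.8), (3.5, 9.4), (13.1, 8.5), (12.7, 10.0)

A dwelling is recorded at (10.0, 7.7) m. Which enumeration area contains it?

Cast a ray rightward from (10.0, 7.7). For each polygon, the edges (by vertex number in listed order) whose endpoints lie on opposite sides of y = 7.7, where each meets that height, and whether that is right or left of the point:
H: 4–5 at x≈4.68 (left), 6–1 at x≈14.10 (right) → 1 crossing.
N: no edge straddles that height → 0 crossings.
L: 4–5 at x≈12.16 (right), 5–1 at x≈14.30 (right) → 2 crossings.
R: 1–2 at x≈9.10 (left), 5–6 at x≈1.19 (left) → 0 crossings.
W: no edge straddles that height → 0 crossings.
Only H has an odd count, so the point is inside H.

H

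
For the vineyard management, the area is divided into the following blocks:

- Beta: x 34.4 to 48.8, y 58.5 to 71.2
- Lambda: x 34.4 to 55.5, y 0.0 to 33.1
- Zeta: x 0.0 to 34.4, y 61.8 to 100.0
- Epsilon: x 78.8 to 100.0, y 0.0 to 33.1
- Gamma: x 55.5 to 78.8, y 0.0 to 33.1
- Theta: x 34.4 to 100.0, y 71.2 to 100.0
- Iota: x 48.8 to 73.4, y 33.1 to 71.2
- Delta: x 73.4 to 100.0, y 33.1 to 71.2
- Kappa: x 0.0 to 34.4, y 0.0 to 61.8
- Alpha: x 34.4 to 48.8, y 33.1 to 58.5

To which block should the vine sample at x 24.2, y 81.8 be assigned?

The point has x = 24.2 and y = 81.8.
Only Zeta satisfies 0.0 ≤ x ≤ 34.4 and 61.8 ≤ y ≤ 100.0.

Zeta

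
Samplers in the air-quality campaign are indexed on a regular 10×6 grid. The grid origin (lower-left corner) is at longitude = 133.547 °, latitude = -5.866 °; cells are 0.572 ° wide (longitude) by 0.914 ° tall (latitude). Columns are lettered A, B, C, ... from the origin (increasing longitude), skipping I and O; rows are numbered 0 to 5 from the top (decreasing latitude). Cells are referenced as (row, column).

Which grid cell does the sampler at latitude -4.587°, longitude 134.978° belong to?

(4, C)

Column index: ⌊(134.978 − 133.547) / 0.572⌋ = ⌊2.502⌋ = 2 → column C
Row offset from origin: ⌊(-4.587 − -5.866) / 0.914⌋ = ⌊1.399⌋ = 1 → row 4 (counted from top)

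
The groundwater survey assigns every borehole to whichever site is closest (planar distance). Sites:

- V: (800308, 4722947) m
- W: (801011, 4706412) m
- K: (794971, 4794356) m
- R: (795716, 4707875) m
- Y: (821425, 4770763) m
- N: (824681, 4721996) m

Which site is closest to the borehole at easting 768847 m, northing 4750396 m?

V

Squared distances to each site:
V: 1743242122.000; W: 2969115152.000; K: 2614944976.000; R: 2529978602.000; Y: 3179260773.000; N: 3923995556.000.
Minimum at V.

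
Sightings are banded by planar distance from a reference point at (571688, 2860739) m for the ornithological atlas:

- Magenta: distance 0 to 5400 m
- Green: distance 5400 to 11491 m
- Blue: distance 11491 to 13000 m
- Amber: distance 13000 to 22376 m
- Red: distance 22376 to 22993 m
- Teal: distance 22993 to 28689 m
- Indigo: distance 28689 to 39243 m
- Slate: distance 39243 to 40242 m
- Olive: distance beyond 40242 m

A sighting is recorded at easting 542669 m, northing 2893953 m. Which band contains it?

Distance = √((542669−571688)² + (2893953−2860739)²) = √(842102361.000 + 1103169796.000) = 44105.240 m.
40242 ≤ 44105.240 < ∞ → Olive.

Olive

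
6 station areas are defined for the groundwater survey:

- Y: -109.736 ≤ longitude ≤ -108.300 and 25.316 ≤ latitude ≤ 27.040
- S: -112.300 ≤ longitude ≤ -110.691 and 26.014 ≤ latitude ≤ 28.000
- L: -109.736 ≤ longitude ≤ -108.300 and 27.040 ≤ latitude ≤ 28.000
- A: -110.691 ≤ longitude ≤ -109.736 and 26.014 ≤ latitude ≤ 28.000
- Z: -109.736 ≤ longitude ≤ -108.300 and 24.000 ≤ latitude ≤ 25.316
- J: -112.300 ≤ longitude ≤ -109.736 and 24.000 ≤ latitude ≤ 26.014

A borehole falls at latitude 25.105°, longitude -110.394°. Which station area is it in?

The point has longitude = -110.394 and latitude = 25.105.
Only J satisfies -112.300 ≤ longitude ≤ -109.736 and 24.000 ≤ latitude ≤ 26.014.

J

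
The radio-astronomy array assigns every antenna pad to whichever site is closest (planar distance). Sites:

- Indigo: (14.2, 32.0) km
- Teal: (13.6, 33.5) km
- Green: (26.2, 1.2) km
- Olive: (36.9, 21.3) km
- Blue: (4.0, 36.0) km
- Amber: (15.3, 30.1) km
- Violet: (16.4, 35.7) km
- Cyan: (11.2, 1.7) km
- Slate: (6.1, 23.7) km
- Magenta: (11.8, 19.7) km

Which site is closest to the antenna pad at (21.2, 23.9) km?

Amber

Squared distances to each site:
Indigo: 114.610; Teal: 149.920; Green: 540.290; Olive: 253.250; Blue: 442.250; Amber: 73.250; Violet: 162.280; Cyan: 592.840; Slate: 228.050; Magenta: 106.000.
Minimum at Amber.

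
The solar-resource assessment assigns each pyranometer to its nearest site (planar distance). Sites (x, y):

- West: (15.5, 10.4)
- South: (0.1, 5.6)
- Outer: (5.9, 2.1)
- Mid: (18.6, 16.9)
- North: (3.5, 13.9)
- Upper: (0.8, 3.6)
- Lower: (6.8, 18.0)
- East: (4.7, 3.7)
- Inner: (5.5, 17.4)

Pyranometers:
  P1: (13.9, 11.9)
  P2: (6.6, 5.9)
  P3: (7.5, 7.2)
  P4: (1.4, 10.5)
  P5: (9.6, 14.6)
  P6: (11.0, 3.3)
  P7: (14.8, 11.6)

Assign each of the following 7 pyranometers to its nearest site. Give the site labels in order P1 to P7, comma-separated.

West, East, East, North, Lower, Outer, West

P1 → West (d²=4.81)
P2 → East (d²=8.45)
P3 → East (d²=20.09)
P4 → North (d²=15.97)
P5 → Lower (d²=19.40)
P6 → Outer (d²=27.45)
P7 → West (d²=1.93)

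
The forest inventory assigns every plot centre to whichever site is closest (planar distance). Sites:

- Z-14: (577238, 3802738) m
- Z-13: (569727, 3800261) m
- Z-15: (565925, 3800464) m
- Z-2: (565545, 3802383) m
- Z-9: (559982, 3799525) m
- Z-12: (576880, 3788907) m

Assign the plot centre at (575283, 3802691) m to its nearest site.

Z-14

Squared distances to each site:
Z-14: 3824234.000; Z-13: 36774036.000; Z-15: 92531693.000; Z-2: 94923508.000; Z-9: 244144157.000; Z-12: 192549065.000.
Minimum at Z-14.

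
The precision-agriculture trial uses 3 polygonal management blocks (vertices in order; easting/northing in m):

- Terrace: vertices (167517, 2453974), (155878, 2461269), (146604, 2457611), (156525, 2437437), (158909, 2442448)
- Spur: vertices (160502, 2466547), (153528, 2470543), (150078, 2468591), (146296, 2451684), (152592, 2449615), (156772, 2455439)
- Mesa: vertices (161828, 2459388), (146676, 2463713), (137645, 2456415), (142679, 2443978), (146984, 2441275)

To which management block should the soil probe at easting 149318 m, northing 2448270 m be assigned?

Mesa

Cast a ray rightward from (149318, 2448270). For each polygon, the edges (by vertex number in listed order) whose endpoints lie on opposite sides of northing = 2448270, where each meets that height, and whether that is right or left of the point:
Terrace: 3–4 at easting≈151197.6 (right), 5–1 at easting≈163257.1 (right) → 2 crossings.
Spur: no edge straddles that height → 0 crossings.
Mesa: 3–4 at easting≈140941.8 (left), 5–1 at easting≈152716.6 (right) → 1 crossing.
Only Mesa has an odd count, so the point is inside Mesa.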